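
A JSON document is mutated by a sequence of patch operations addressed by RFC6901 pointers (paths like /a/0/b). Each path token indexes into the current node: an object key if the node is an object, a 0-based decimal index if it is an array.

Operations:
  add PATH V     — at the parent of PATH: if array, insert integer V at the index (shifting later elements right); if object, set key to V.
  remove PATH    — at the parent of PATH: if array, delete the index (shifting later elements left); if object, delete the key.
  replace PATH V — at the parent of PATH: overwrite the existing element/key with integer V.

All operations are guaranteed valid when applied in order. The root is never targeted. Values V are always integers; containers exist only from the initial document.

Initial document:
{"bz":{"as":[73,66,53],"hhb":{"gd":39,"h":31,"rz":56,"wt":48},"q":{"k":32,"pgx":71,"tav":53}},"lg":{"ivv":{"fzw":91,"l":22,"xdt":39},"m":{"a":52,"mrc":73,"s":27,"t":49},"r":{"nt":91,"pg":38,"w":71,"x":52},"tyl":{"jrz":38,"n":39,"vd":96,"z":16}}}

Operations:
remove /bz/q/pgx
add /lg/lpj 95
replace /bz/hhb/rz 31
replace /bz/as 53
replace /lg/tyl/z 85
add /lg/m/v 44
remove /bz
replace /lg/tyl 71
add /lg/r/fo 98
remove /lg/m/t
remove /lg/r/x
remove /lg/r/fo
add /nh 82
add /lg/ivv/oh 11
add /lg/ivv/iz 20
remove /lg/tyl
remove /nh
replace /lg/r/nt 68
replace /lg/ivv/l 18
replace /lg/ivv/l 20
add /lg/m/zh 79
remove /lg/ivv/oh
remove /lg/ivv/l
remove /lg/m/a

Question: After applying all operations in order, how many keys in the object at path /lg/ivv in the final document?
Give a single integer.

After op 1 (remove /bz/q/pgx): {"bz":{"as":[73,66,53],"hhb":{"gd":39,"h":31,"rz":56,"wt":48},"q":{"k":32,"tav":53}},"lg":{"ivv":{"fzw":91,"l":22,"xdt":39},"m":{"a":52,"mrc":73,"s":27,"t":49},"r":{"nt":91,"pg":38,"w":71,"x":52},"tyl":{"jrz":38,"n":39,"vd":96,"z":16}}}
After op 2 (add /lg/lpj 95): {"bz":{"as":[73,66,53],"hhb":{"gd":39,"h":31,"rz":56,"wt":48},"q":{"k":32,"tav":53}},"lg":{"ivv":{"fzw":91,"l":22,"xdt":39},"lpj":95,"m":{"a":52,"mrc":73,"s":27,"t":49},"r":{"nt":91,"pg":38,"w":71,"x":52},"tyl":{"jrz":38,"n":39,"vd":96,"z":16}}}
After op 3 (replace /bz/hhb/rz 31): {"bz":{"as":[73,66,53],"hhb":{"gd":39,"h":31,"rz":31,"wt":48},"q":{"k":32,"tav":53}},"lg":{"ivv":{"fzw":91,"l":22,"xdt":39},"lpj":95,"m":{"a":52,"mrc":73,"s":27,"t":49},"r":{"nt":91,"pg":38,"w":71,"x":52},"tyl":{"jrz":38,"n":39,"vd":96,"z":16}}}
After op 4 (replace /bz/as 53): {"bz":{"as":53,"hhb":{"gd":39,"h":31,"rz":31,"wt":48},"q":{"k":32,"tav":53}},"lg":{"ivv":{"fzw":91,"l":22,"xdt":39},"lpj":95,"m":{"a":52,"mrc":73,"s":27,"t":49},"r":{"nt":91,"pg":38,"w":71,"x":52},"tyl":{"jrz":38,"n":39,"vd":96,"z":16}}}
After op 5 (replace /lg/tyl/z 85): {"bz":{"as":53,"hhb":{"gd":39,"h":31,"rz":31,"wt":48},"q":{"k":32,"tav":53}},"lg":{"ivv":{"fzw":91,"l":22,"xdt":39},"lpj":95,"m":{"a":52,"mrc":73,"s":27,"t":49},"r":{"nt":91,"pg":38,"w":71,"x":52},"tyl":{"jrz":38,"n":39,"vd":96,"z":85}}}
After op 6 (add /lg/m/v 44): {"bz":{"as":53,"hhb":{"gd":39,"h":31,"rz":31,"wt":48},"q":{"k":32,"tav":53}},"lg":{"ivv":{"fzw":91,"l":22,"xdt":39},"lpj":95,"m":{"a":52,"mrc":73,"s":27,"t":49,"v":44},"r":{"nt":91,"pg":38,"w":71,"x":52},"tyl":{"jrz":38,"n":39,"vd":96,"z":85}}}
After op 7 (remove /bz): {"lg":{"ivv":{"fzw":91,"l":22,"xdt":39},"lpj":95,"m":{"a":52,"mrc":73,"s":27,"t":49,"v":44},"r":{"nt":91,"pg":38,"w":71,"x":52},"tyl":{"jrz":38,"n":39,"vd":96,"z":85}}}
After op 8 (replace /lg/tyl 71): {"lg":{"ivv":{"fzw":91,"l":22,"xdt":39},"lpj":95,"m":{"a":52,"mrc":73,"s":27,"t":49,"v":44},"r":{"nt":91,"pg":38,"w":71,"x":52},"tyl":71}}
After op 9 (add /lg/r/fo 98): {"lg":{"ivv":{"fzw":91,"l":22,"xdt":39},"lpj":95,"m":{"a":52,"mrc":73,"s":27,"t":49,"v":44},"r":{"fo":98,"nt":91,"pg":38,"w":71,"x":52},"tyl":71}}
After op 10 (remove /lg/m/t): {"lg":{"ivv":{"fzw":91,"l":22,"xdt":39},"lpj":95,"m":{"a":52,"mrc":73,"s":27,"v":44},"r":{"fo":98,"nt":91,"pg":38,"w":71,"x":52},"tyl":71}}
After op 11 (remove /lg/r/x): {"lg":{"ivv":{"fzw":91,"l":22,"xdt":39},"lpj":95,"m":{"a":52,"mrc":73,"s":27,"v":44},"r":{"fo":98,"nt":91,"pg":38,"w":71},"tyl":71}}
After op 12 (remove /lg/r/fo): {"lg":{"ivv":{"fzw":91,"l":22,"xdt":39},"lpj":95,"m":{"a":52,"mrc":73,"s":27,"v":44},"r":{"nt":91,"pg":38,"w":71},"tyl":71}}
After op 13 (add /nh 82): {"lg":{"ivv":{"fzw":91,"l":22,"xdt":39},"lpj":95,"m":{"a":52,"mrc":73,"s":27,"v":44},"r":{"nt":91,"pg":38,"w":71},"tyl":71},"nh":82}
After op 14 (add /lg/ivv/oh 11): {"lg":{"ivv":{"fzw":91,"l":22,"oh":11,"xdt":39},"lpj":95,"m":{"a":52,"mrc":73,"s":27,"v":44},"r":{"nt":91,"pg":38,"w":71},"tyl":71},"nh":82}
After op 15 (add /lg/ivv/iz 20): {"lg":{"ivv":{"fzw":91,"iz":20,"l":22,"oh":11,"xdt":39},"lpj":95,"m":{"a":52,"mrc":73,"s":27,"v":44},"r":{"nt":91,"pg":38,"w":71},"tyl":71},"nh":82}
After op 16 (remove /lg/tyl): {"lg":{"ivv":{"fzw":91,"iz":20,"l":22,"oh":11,"xdt":39},"lpj":95,"m":{"a":52,"mrc":73,"s":27,"v":44},"r":{"nt":91,"pg":38,"w":71}},"nh":82}
After op 17 (remove /nh): {"lg":{"ivv":{"fzw":91,"iz":20,"l":22,"oh":11,"xdt":39},"lpj":95,"m":{"a":52,"mrc":73,"s":27,"v":44},"r":{"nt":91,"pg":38,"w":71}}}
After op 18 (replace /lg/r/nt 68): {"lg":{"ivv":{"fzw":91,"iz":20,"l":22,"oh":11,"xdt":39},"lpj":95,"m":{"a":52,"mrc":73,"s":27,"v":44},"r":{"nt":68,"pg":38,"w":71}}}
After op 19 (replace /lg/ivv/l 18): {"lg":{"ivv":{"fzw":91,"iz":20,"l":18,"oh":11,"xdt":39},"lpj":95,"m":{"a":52,"mrc":73,"s":27,"v":44},"r":{"nt":68,"pg":38,"w":71}}}
After op 20 (replace /lg/ivv/l 20): {"lg":{"ivv":{"fzw":91,"iz":20,"l":20,"oh":11,"xdt":39},"lpj":95,"m":{"a":52,"mrc":73,"s":27,"v":44},"r":{"nt":68,"pg":38,"w":71}}}
After op 21 (add /lg/m/zh 79): {"lg":{"ivv":{"fzw":91,"iz":20,"l":20,"oh":11,"xdt":39},"lpj":95,"m":{"a":52,"mrc":73,"s":27,"v":44,"zh":79},"r":{"nt":68,"pg":38,"w":71}}}
After op 22 (remove /lg/ivv/oh): {"lg":{"ivv":{"fzw":91,"iz":20,"l":20,"xdt":39},"lpj":95,"m":{"a":52,"mrc":73,"s":27,"v":44,"zh":79},"r":{"nt":68,"pg":38,"w":71}}}
After op 23 (remove /lg/ivv/l): {"lg":{"ivv":{"fzw":91,"iz":20,"xdt":39},"lpj":95,"m":{"a":52,"mrc":73,"s":27,"v":44,"zh":79},"r":{"nt":68,"pg":38,"w":71}}}
After op 24 (remove /lg/m/a): {"lg":{"ivv":{"fzw":91,"iz":20,"xdt":39},"lpj":95,"m":{"mrc":73,"s":27,"v":44,"zh":79},"r":{"nt":68,"pg":38,"w":71}}}
Size at path /lg/ivv: 3

Answer: 3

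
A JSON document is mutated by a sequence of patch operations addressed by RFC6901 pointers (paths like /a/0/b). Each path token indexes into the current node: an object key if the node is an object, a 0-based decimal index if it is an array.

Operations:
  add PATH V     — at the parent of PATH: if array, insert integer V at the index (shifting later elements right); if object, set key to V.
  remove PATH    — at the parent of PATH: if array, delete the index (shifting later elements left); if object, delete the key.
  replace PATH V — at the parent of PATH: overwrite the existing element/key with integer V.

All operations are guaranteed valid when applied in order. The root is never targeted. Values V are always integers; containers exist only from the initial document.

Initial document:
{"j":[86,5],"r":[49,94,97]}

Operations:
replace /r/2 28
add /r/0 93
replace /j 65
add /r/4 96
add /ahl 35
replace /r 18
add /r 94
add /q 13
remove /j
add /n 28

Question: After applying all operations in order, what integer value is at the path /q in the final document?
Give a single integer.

Answer: 13

Derivation:
After op 1 (replace /r/2 28): {"j":[86,5],"r":[49,94,28]}
After op 2 (add /r/0 93): {"j":[86,5],"r":[93,49,94,28]}
After op 3 (replace /j 65): {"j":65,"r":[93,49,94,28]}
After op 4 (add /r/4 96): {"j":65,"r":[93,49,94,28,96]}
After op 5 (add /ahl 35): {"ahl":35,"j":65,"r":[93,49,94,28,96]}
After op 6 (replace /r 18): {"ahl":35,"j":65,"r":18}
After op 7 (add /r 94): {"ahl":35,"j":65,"r":94}
After op 8 (add /q 13): {"ahl":35,"j":65,"q":13,"r":94}
After op 9 (remove /j): {"ahl":35,"q":13,"r":94}
After op 10 (add /n 28): {"ahl":35,"n":28,"q":13,"r":94}
Value at /q: 13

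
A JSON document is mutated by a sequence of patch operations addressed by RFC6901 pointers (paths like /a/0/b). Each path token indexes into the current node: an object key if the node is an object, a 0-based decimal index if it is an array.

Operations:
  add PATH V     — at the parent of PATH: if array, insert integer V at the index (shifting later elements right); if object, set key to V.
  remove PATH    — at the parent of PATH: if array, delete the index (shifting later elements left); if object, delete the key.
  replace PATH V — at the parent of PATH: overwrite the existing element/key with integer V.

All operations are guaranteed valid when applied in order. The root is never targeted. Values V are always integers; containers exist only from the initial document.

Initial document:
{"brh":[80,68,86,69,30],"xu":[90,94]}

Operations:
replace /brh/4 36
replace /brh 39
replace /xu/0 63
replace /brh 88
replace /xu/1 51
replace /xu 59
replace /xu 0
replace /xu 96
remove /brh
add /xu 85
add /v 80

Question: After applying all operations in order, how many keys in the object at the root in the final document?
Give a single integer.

Answer: 2

Derivation:
After op 1 (replace /brh/4 36): {"brh":[80,68,86,69,36],"xu":[90,94]}
After op 2 (replace /brh 39): {"brh":39,"xu":[90,94]}
After op 3 (replace /xu/0 63): {"brh":39,"xu":[63,94]}
After op 4 (replace /brh 88): {"brh":88,"xu":[63,94]}
After op 5 (replace /xu/1 51): {"brh":88,"xu":[63,51]}
After op 6 (replace /xu 59): {"brh":88,"xu":59}
After op 7 (replace /xu 0): {"brh":88,"xu":0}
After op 8 (replace /xu 96): {"brh":88,"xu":96}
After op 9 (remove /brh): {"xu":96}
After op 10 (add /xu 85): {"xu":85}
After op 11 (add /v 80): {"v":80,"xu":85}
Size at the root: 2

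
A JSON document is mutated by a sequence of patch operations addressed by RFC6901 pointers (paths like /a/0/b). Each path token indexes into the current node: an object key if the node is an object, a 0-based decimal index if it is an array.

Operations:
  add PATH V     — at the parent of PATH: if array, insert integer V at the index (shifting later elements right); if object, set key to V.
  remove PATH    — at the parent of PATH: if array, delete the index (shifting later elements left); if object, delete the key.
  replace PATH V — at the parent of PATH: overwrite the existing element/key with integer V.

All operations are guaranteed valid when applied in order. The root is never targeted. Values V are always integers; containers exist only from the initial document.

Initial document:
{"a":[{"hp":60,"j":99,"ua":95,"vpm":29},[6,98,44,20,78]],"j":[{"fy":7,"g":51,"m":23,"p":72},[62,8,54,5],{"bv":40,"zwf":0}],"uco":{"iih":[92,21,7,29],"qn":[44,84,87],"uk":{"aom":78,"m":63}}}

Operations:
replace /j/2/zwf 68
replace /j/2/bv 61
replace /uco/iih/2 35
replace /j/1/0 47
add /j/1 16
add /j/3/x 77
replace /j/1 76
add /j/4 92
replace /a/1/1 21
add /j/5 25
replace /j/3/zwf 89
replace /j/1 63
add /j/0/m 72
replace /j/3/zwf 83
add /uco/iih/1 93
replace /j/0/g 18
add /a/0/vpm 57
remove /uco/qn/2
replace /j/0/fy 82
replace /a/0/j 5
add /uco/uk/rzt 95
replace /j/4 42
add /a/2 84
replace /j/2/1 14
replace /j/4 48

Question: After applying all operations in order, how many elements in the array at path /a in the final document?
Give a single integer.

Answer: 3

Derivation:
After op 1 (replace /j/2/zwf 68): {"a":[{"hp":60,"j":99,"ua":95,"vpm":29},[6,98,44,20,78]],"j":[{"fy":7,"g":51,"m":23,"p":72},[62,8,54,5],{"bv":40,"zwf":68}],"uco":{"iih":[92,21,7,29],"qn":[44,84,87],"uk":{"aom":78,"m":63}}}
After op 2 (replace /j/2/bv 61): {"a":[{"hp":60,"j":99,"ua":95,"vpm":29},[6,98,44,20,78]],"j":[{"fy":7,"g":51,"m":23,"p":72},[62,8,54,5],{"bv":61,"zwf":68}],"uco":{"iih":[92,21,7,29],"qn":[44,84,87],"uk":{"aom":78,"m":63}}}
After op 3 (replace /uco/iih/2 35): {"a":[{"hp":60,"j":99,"ua":95,"vpm":29},[6,98,44,20,78]],"j":[{"fy":7,"g":51,"m":23,"p":72},[62,8,54,5],{"bv":61,"zwf":68}],"uco":{"iih":[92,21,35,29],"qn":[44,84,87],"uk":{"aom":78,"m":63}}}
After op 4 (replace /j/1/0 47): {"a":[{"hp":60,"j":99,"ua":95,"vpm":29},[6,98,44,20,78]],"j":[{"fy":7,"g":51,"m":23,"p":72},[47,8,54,5],{"bv":61,"zwf":68}],"uco":{"iih":[92,21,35,29],"qn":[44,84,87],"uk":{"aom":78,"m":63}}}
After op 5 (add /j/1 16): {"a":[{"hp":60,"j":99,"ua":95,"vpm":29},[6,98,44,20,78]],"j":[{"fy":7,"g":51,"m":23,"p":72},16,[47,8,54,5],{"bv":61,"zwf":68}],"uco":{"iih":[92,21,35,29],"qn":[44,84,87],"uk":{"aom":78,"m":63}}}
After op 6 (add /j/3/x 77): {"a":[{"hp":60,"j":99,"ua":95,"vpm":29},[6,98,44,20,78]],"j":[{"fy":7,"g":51,"m":23,"p":72},16,[47,8,54,5],{"bv":61,"x":77,"zwf":68}],"uco":{"iih":[92,21,35,29],"qn":[44,84,87],"uk":{"aom":78,"m":63}}}
After op 7 (replace /j/1 76): {"a":[{"hp":60,"j":99,"ua":95,"vpm":29},[6,98,44,20,78]],"j":[{"fy":7,"g":51,"m":23,"p":72},76,[47,8,54,5],{"bv":61,"x":77,"zwf":68}],"uco":{"iih":[92,21,35,29],"qn":[44,84,87],"uk":{"aom":78,"m":63}}}
After op 8 (add /j/4 92): {"a":[{"hp":60,"j":99,"ua":95,"vpm":29},[6,98,44,20,78]],"j":[{"fy":7,"g":51,"m":23,"p":72},76,[47,8,54,5],{"bv":61,"x":77,"zwf":68},92],"uco":{"iih":[92,21,35,29],"qn":[44,84,87],"uk":{"aom":78,"m":63}}}
After op 9 (replace /a/1/1 21): {"a":[{"hp":60,"j":99,"ua":95,"vpm":29},[6,21,44,20,78]],"j":[{"fy":7,"g":51,"m":23,"p":72},76,[47,8,54,5],{"bv":61,"x":77,"zwf":68},92],"uco":{"iih":[92,21,35,29],"qn":[44,84,87],"uk":{"aom":78,"m":63}}}
After op 10 (add /j/5 25): {"a":[{"hp":60,"j":99,"ua":95,"vpm":29},[6,21,44,20,78]],"j":[{"fy":7,"g":51,"m":23,"p":72},76,[47,8,54,5],{"bv":61,"x":77,"zwf":68},92,25],"uco":{"iih":[92,21,35,29],"qn":[44,84,87],"uk":{"aom":78,"m":63}}}
After op 11 (replace /j/3/zwf 89): {"a":[{"hp":60,"j":99,"ua":95,"vpm":29},[6,21,44,20,78]],"j":[{"fy":7,"g":51,"m":23,"p":72},76,[47,8,54,5],{"bv":61,"x":77,"zwf":89},92,25],"uco":{"iih":[92,21,35,29],"qn":[44,84,87],"uk":{"aom":78,"m":63}}}
After op 12 (replace /j/1 63): {"a":[{"hp":60,"j":99,"ua":95,"vpm":29},[6,21,44,20,78]],"j":[{"fy":7,"g":51,"m":23,"p":72},63,[47,8,54,5],{"bv":61,"x":77,"zwf":89},92,25],"uco":{"iih":[92,21,35,29],"qn":[44,84,87],"uk":{"aom":78,"m":63}}}
After op 13 (add /j/0/m 72): {"a":[{"hp":60,"j":99,"ua":95,"vpm":29},[6,21,44,20,78]],"j":[{"fy":7,"g":51,"m":72,"p":72},63,[47,8,54,5],{"bv":61,"x":77,"zwf":89},92,25],"uco":{"iih":[92,21,35,29],"qn":[44,84,87],"uk":{"aom":78,"m":63}}}
After op 14 (replace /j/3/zwf 83): {"a":[{"hp":60,"j":99,"ua":95,"vpm":29},[6,21,44,20,78]],"j":[{"fy":7,"g":51,"m":72,"p":72},63,[47,8,54,5],{"bv":61,"x":77,"zwf":83},92,25],"uco":{"iih":[92,21,35,29],"qn":[44,84,87],"uk":{"aom":78,"m":63}}}
After op 15 (add /uco/iih/1 93): {"a":[{"hp":60,"j":99,"ua":95,"vpm":29},[6,21,44,20,78]],"j":[{"fy":7,"g":51,"m":72,"p":72},63,[47,8,54,5],{"bv":61,"x":77,"zwf":83},92,25],"uco":{"iih":[92,93,21,35,29],"qn":[44,84,87],"uk":{"aom":78,"m":63}}}
After op 16 (replace /j/0/g 18): {"a":[{"hp":60,"j":99,"ua":95,"vpm":29},[6,21,44,20,78]],"j":[{"fy":7,"g":18,"m":72,"p":72},63,[47,8,54,5],{"bv":61,"x":77,"zwf":83},92,25],"uco":{"iih":[92,93,21,35,29],"qn":[44,84,87],"uk":{"aom":78,"m":63}}}
After op 17 (add /a/0/vpm 57): {"a":[{"hp":60,"j":99,"ua":95,"vpm":57},[6,21,44,20,78]],"j":[{"fy":7,"g":18,"m":72,"p":72},63,[47,8,54,5],{"bv":61,"x":77,"zwf":83},92,25],"uco":{"iih":[92,93,21,35,29],"qn":[44,84,87],"uk":{"aom":78,"m":63}}}
After op 18 (remove /uco/qn/2): {"a":[{"hp":60,"j":99,"ua":95,"vpm":57},[6,21,44,20,78]],"j":[{"fy":7,"g":18,"m":72,"p":72},63,[47,8,54,5],{"bv":61,"x":77,"zwf":83},92,25],"uco":{"iih":[92,93,21,35,29],"qn":[44,84],"uk":{"aom":78,"m":63}}}
After op 19 (replace /j/0/fy 82): {"a":[{"hp":60,"j":99,"ua":95,"vpm":57},[6,21,44,20,78]],"j":[{"fy":82,"g":18,"m":72,"p":72},63,[47,8,54,5],{"bv":61,"x":77,"zwf":83},92,25],"uco":{"iih":[92,93,21,35,29],"qn":[44,84],"uk":{"aom":78,"m":63}}}
After op 20 (replace /a/0/j 5): {"a":[{"hp":60,"j":5,"ua":95,"vpm":57},[6,21,44,20,78]],"j":[{"fy":82,"g":18,"m":72,"p":72},63,[47,8,54,5],{"bv":61,"x":77,"zwf":83},92,25],"uco":{"iih":[92,93,21,35,29],"qn":[44,84],"uk":{"aom":78,"m":63}}}
After op 21 (add /uco/uk/rzt 95): {"a":[{"hp":60,"j":5,"ua":95,"vpm":57},[6,21,44,20,78]],"j":[{"fy":82,"g":18,"m":72,"p":72},63,[47,8,54,5],{"bv":61,"x":77,"zwf":83},92,25],"uco":{"iih":[92,93,21,35,29],"qn":[44,84],"uk":{"aom":78,"m":63,"rzt":95}}}
After op 22 (replace /j/4 42): {"a":[{"hp":60,"j":5,"ua":95,"vpm":57},[6,21,44,20,78]],"j":[{"fy":82,"g":18,"m":72,"p":72},63,[47,8,54,5],{"bv":61,"x":77,"zwf":83},42,25],"uco":{"iih":[92,93,21,35,29],"qn":[44,84],"uk":{"aom":78,"m":63,"rzt":95}}}
After op 23 (add /a/2 84): {"a":[{"hp":60,"j":5,"ua":95,"vpm":57},[6,21,44,20,78],84],"j":[{"fy":82,"g":18,"m":72,"p":72},63,[47,8,54,5],{"bv":61,"x":77,"zwf":83},42,25],"uco":{"iih":[92,93,21,35,29],"qn":[44,84],"uk":{"aom":78,"m":63,"rzt":95}}}
After op 24 (replace /j/2/1 14): {"a":[{"hp":60,"j":5,"ua":95,"vpm":57},[6,21,44,20,78],84],"j":[{"fy":82,"g":18,"m":72,"p":72},63,[47,14,54,5],{"bv":61,"x":77,"zwf":83},42,25],"uco":{"iih":[92,93,21,35,29],"qn":[44,84],"uk":{"aom":78,"m":63,"rzt":95}}}
After op 25 (replace /j/4 48): {"a":[{"hp":60,"j":5,"ua":95,"vpm":57},[6,21,44,20,78],84],"j":[{"fy":82,"g":18,"m":72,"p":72},63,[47,14,54,5],{"bv":61,"x":77,"zwf":83},48,25],"uco":{"iih":[92,93,21,35,29],"qn":[44,84],"uk":{"aom":78,"m":63,"rzt":95}}}
Size at path /a: 3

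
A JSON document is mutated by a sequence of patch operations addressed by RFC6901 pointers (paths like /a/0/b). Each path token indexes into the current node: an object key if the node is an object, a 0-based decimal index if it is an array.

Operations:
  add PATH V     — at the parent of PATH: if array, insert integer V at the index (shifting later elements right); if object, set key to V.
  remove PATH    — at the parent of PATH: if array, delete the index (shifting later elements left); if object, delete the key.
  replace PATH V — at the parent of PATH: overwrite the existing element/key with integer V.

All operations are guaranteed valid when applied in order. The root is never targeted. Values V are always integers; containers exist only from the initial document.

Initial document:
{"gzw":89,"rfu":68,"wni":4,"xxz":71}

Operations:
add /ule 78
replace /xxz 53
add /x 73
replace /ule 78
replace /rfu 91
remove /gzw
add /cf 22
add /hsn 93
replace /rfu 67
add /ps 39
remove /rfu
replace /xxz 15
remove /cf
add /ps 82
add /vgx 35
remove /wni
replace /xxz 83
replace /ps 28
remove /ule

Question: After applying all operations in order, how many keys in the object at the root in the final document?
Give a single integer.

After op 1 (add /ule 78): {"gzw":89,"rfu":68,"ule":78,"wni":4,"xxz":71}
After op 2 (replace /xxz 53): {"gzw":89,"rfu":68,"ule":78,"wni":4,"xxz":53}
After op 3 (add /x 73): {"gzw":89,"rfu":68,"ule":78,"wni":4,"x":73,"xxz":53}
After op 4 (replace /ule 78): {"gzw":89,"rfu":68,"ule":78,"wni":4,"x":73,"xxz":53}
After op 5 (replace /rfu 91): {"gzw":89,"rfu":91,"ule":78,"wni":4,"x":73,"xxz":53}
After op 6 (remove /gzw): {"rfu":91,"ule":78,"wni":4,"x":73,"xxz":53}
After op 7 (add /cf 22): {"cf":22,"rfu":91,"ule":78,"wni":4,"x":73,"xxz":53}
After op 8 (add /hsn 93): {"cf":22,"hsn":93,"rfu":91,"ule":78,"wni":4,"x":73,"xxz":53}
After op 9 (replace /rfu 67): {"cf":22,"hsn":93,"rfu":67,"ule":78,"wni":4,"x":73,"xxz":53}
After op 10 (add /ps 39): {"cf":22,"hsn":93,"ps":39,"rfu":67,"ule":78,"wni":4,"x":73,"xxz":53}
After op 11 (remove /rfu): {"cf":22,"hsn":93,"ps":39,"ule":78,"wni":4,"x":73,"xxz":53}
After op 12 (replace /xxz 15): {"cf":22,"hsn":93,"ps":39,"ule":78,"wni":4,"x":73,"xxz":15}
After op 13 (remove /cf): {"hsn":93,"ps":39,"ule":78,"wni":4,"x":73,"xxz":15}
After op 14 (add /ps 82): {"hsn":93,"ps":82,"ule":78,"wni":4,"x":73,"xxz":15}
After op 15 (add /vgx 35): {"hsn":93,"ps":82,"ule":78,"vgx":35,"wni":4,"x":73,"xxz":15}
After op 16 (remove /wni): {"hsn":93,"ps":82,"ule":78,"vgx":35,"x":73,"xxz":15}
After op 17 (replace /xxz 83): {"hsn":93,"ps":82,"ule":78,"vgx":35,"x":73,"xxz":83}
After op 18 (replace /ps 28): {"hsn":93,"ps":28,"ule":78,"vgx":35,"x":73,"xxz":83}
After op 19 (remove /ule): {"hsn":93,"ps":28,"vgx":35,"x":73,"xxz":83}
Size at the root: 5

Answer: 5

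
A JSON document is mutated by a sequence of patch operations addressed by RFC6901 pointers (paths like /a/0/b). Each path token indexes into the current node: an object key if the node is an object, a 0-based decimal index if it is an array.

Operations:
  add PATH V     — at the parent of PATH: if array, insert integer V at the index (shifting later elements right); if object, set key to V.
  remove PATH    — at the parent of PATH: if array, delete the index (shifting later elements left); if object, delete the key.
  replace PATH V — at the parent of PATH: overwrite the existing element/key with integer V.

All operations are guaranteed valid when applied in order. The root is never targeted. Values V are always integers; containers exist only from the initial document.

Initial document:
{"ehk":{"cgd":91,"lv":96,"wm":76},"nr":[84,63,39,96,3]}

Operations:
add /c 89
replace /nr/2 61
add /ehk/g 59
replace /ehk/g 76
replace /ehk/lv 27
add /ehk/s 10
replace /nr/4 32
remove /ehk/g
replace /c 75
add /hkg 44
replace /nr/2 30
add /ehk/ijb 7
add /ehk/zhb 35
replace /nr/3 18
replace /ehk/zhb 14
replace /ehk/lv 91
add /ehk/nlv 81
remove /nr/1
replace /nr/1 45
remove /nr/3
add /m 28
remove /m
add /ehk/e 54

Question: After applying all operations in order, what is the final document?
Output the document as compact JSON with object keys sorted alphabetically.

Answer: {"c":75,"ehk":{"cgd":91,"e":54,"ijb":7,"lv":91,"nlv":81,"s":10,"wm":76,"zhb":14},"hkg":44,"nr":[84,45,18]}

Derivation:
After op 1 (add /c 89): {"c":89,"ehk":{"cgd":91,"lv":96,"wm":76},"nr":[84,63,39,96,3]}
After op 2 (replace /nr/2 61): {"c":89,"ehk":{"cgd":91,"lv":96,"wm":76},"nr":[84,63,61,96,3]}
After op 3 (add /ehk/g 59): {"c":89,"ehk":{"cgd":91,"g":59,"lv":96,"wm":76},"nr":[84,63,61,96,3]}
After op 4 (replace /ehk/g 76): {"c":89,"ehk":{"cgd":91,"g":76,"lv":96,"wm":76},"nr":[84,63,61,96,3]}
After op 5 (replace /ehk/lv 27): {"c":89,"ehk":{"cgd":91,"g":76,"lv":27,"wm":76},"nr":[84,63,61,96,3]}
After op 6 (add /ehk/s 10): {"c":89,"ehk":{"cgd":91,"g":76,"lv":27,"s":10,"wm":76},"nr":[84,63,61,96,3]}
After op 7 (replace /nr/4 32): {"c":89,"ehk":{"cgd":91,"g":76,"lv":27,"s":10,"wm":76},"nr":[84,63,61,96,32]}
After op 8 (remove /ehk/g): {"c":89,"ehk":{"cgd":91,"lv":27,"s":10,"wm":76},"nr":[84,63,61,96,32]}
After op 9 (replace /c 75): {"c":75,"ehk":{"cgd":91,"lv":27,"s":10,"wm":76},"nr":[84,63,61,96,32]}
After op 10 (add /hkg 44): {"c":75,"ehk":{"cgd":91,"lv":27,"s":10,"wm":76},"hkg":44,"nr":[84,63,61,96,32]}
After op 11 (replace /nr/2 30): {"c":75,"ehk":{"cgd":91,"lv":27,"s":10,"wm":76},"hkg":44,"nr":[84,63,30,96,32]}
After op 12 (add /ehk/ijb 7): {"c":75,"ehk":{"cgd":91,"ijb":7,"lv":27,"s":10,"wm":76},"hkg":44,"nr":[84,63,30,96,32]}
After op 13 (add /ehk/zhb 35): {"c":75,"ehk":{"cgd":91,"ijb":7,"lv":27,"s":10,"wm":76,"zhb":35},"hkg":44,"nr":[84,63,30,96,32]}
After op 14 (replace /nr/3 18): {"c":75,"ehk":{"cgd":91,"ijb":7,"lv":27,"s":10,"wm":76,"zhb":35},"hkg":44,"nr":[84,63,30,18,32]}
After op 15 (replace /ehk/zhb 14): {"c":75,"ehk":{"cgd":91,"ijb":7,"lv":27,"s":10,"wm":76,"zhb":14},"hkg":44,"nr":[84,63,30,18,32]}
After op 16 (replace /ehk/lv 91): {"c":75,"ehk":{"cgd":91,"ijb":7,"lv":91,"s":10,"wm":76,"zhb":14},"hkg":44,"nr":[84,63,30,18,32]}
After op 17 (add /ehk/nlv 81): {"c":75,"ehk":{"cgd":91,"ijb":7,"lv":91,"nlv":81,"s":10,"wm":76,"zhb":14},"hkg":44,"nr":[84,63,30,18,32]}
After op 18 (remove /nr/1): {"c":75,"ehk":{"cgd":91,"ijb":7,"lv":91,"nlv":81,"s":10,"wm":76,"zhb":14},"hkg":44,"nr":[84,30,18,32]}
After op 19 (replace /nr/1 45): {"c":75,"ehk":{"cgd":91,"ijb":7,"lv":91,"nlv":81,"s":10,"wm":76,"zhb":14},"hkg":44,"nr":[84,45,18,32]}
After op 20 (remove /nr/3): {"c":75,"ehk":{"cgd":91,"ijb":7,"lv":91,"nlv":81,"s":10,"wm":76,"zhb":14},"hkg":44,"nr":[84,45,18]}
After op 21 (add /m 28): {"c":75,"ehk":{"cgd":91,"ijb":7,"lv":91,"nlv":81,"s":10,"wm":76,"zhb":14},"hkg":44,"m":28,"nr":[84,45,18]}
After op 22 (remove /m): {"c":75,"ehk":{"cgd":91,"ijb":7,"lv":91,"nlv":81,"s":10,"wm":76,"zhb":14},"hkg":44,"nr":[84,45,18]}
After op 23 (add /ehk/e 54): {"c":75,"ehk":{"cgd":91,"e":54,"ijb":7,"lv":91,"nlv":81,"s":10,"wm":76,"zhb":14},"hkg":44,"nr":[84,45,18]}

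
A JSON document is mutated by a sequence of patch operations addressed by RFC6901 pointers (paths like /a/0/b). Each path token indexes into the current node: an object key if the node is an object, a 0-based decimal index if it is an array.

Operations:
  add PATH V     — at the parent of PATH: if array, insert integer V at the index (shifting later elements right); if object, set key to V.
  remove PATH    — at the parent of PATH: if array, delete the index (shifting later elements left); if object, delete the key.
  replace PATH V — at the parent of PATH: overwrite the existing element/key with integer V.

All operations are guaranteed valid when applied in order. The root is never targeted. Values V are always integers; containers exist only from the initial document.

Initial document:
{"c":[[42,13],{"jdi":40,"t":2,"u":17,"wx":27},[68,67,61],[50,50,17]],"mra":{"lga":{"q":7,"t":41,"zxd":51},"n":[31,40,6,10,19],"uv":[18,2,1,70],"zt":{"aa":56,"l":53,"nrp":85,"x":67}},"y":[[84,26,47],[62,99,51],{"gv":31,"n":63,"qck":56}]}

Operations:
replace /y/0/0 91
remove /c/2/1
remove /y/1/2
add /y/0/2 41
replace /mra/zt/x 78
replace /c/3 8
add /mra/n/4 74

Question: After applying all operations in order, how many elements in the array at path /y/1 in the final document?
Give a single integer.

After op 1 (replace /y/0/0 91): {"c":[[42,13],{"jdi":40,"t":2,"u":17,"wx":27},[68,67,61],[50,50,17]],"mra":{"lga":{"q":7,"t":41,"zxd":51},"n":[31,40,6,10,19],"uv":[18,2,1,70],"zt":{"aa":56,"l":53,"nrp":85,"x":67}},"y":[[91,26,47],[62,99,51],{"gv":31,"n":63,"qck":56}]}
After op 2 (remove /c/2/1): {"c":[[42,13],{"jdi":40,"t":2,"u":17,"wx":27},[68,61],[50,50,17]],"mra":{"lga":{"q":7,"t":41,"zxd":51},"n":[31,40,6,10,19],"uv":[18,2,1,70],"zt":{"aa":56,"l":53,"nrp":85,"x":67}},"y":[[91,26,47],[62,99,51],{"gv":31,"n":63,"qck":56}]}
After op 3 (remove /y/1/2): {"c":[[42,13],{"jdi":40,"t":2,"u":17,"wx":27},[68,61],[50,50,17]],"mra":{"lga":{"q":7,"t":41,"zxd":51},"n":[31,40,6,10,19],"uv":[18,2,1,70],"zt":{"aa":56,"l":53,"nrp":85,"x":67}},"y":[[91,26,47],[62,99],{"gv":31,"n":63,"qck":56}]}
After op 4 (add /y/0/2 41): {"c":[[42,13],{"jdi":40,"t":2,"u":17,"wx":27},[68,61],[50,50,17]],"mra":{"lga":{"q":7,"t":41,"zxd":51},"n":[31,40,6,10,19],"uv":[18,2,1,70],"zt":{"aa":56,"l":53,"nrp":85,"x":67}},"y":[[91,26,41,47],[62,99],{"gv":31,"n":63,"qck":56}]}
After op 5 (replace /mra/zt/x 78): {"c":[[42,13],{"jdi":40,"t":2,"u":17,"wx":27},[68,61],[50,50,17]],"mra":{"lga":{"q":7,"t":41,"zxd":51},"n":[31,40,6,10,19],"uv":[18,2,1,70],"zt":{"aa":56,"l":53,"nrp":85,"x":78}},"y":[[91,26,41,47],[62,99],{"gv":31,"n":63,"qck":56}]}
After op 6 (replace /c/3 8): {"c":[[42,13],{"jdi":40,"t":2,"u":17,"wx":27},[68,61],8],"mra":{"lga":{"q":7,"t":41,"zxd":51},"n":[31,40,6,10,19],"uv":[18,2,1,70],"zt":{"aa":56,"l":53,"nrp":85,"x":78}},"y":[[91,26,41,47],[62,99],{"gv":31,"n":63,"qck":56}]}
After op 7 (add /mra/n/4 74): {"c":[[42,13],{"jdi":40,"t":2,"u":17,"wx":27},[68,61],8],"mra":{"lga":{"q":7,"t":41,"zxd":51},"n":[31,40,6,10,74,19],"uv":[18,2,1,70],"zt":{"aa":56,"l":53,"nrp":85,"x":78}},"y":[[91,26,41,47],[62,99],{"gv":31,"n":63,"qck":56}]}
Size at path /y/1: 2

Answer: 2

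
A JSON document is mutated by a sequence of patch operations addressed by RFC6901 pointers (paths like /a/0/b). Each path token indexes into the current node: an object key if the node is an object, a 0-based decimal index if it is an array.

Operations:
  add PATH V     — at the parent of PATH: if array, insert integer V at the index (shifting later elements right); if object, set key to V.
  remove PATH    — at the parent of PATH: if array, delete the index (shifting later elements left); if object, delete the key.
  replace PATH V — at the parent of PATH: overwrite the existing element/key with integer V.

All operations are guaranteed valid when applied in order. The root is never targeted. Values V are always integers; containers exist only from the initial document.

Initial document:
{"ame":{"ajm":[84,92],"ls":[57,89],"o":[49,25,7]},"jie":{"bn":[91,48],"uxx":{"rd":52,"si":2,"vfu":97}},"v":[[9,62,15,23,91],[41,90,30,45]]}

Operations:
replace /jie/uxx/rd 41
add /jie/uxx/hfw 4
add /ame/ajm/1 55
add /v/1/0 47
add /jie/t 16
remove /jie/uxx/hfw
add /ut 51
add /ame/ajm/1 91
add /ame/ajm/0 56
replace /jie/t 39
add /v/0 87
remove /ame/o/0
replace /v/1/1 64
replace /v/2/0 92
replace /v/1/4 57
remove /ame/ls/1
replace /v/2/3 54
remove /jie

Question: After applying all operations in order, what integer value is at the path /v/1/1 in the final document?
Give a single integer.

Answer: 64

Derivation:
After op 1 (replace /jie/uxx/rd 41): {"ame":{"ajm":[84,92],"ls":[57,89],"o":[49,25,7]},"jie":{"bn":[91,48],"uxx":{"rd":41,"si":2,"vfu":97}},"v":[[9,62,15,23,91],[41,90,30,45]]}
After op 2 (add /jie/uxx/hfw 4): {"ame":{"ajm":[84,92],"ls":[57,89],"o":[49,25,7]},"jie":{"bn":[91,48],"uxx":{"hfw":4,"rd":41,"si":2,"vfu":97}},"v":[[9,62,15,23,91],[41,90,30,45]]}
After op 3 (add /ame/ajm/1 55): {"ame":{"ajm":[84,55,92],"ls":[57,89],"o":[49,25,7]},"jie":{"bn":[91,48],"uxx":{"hfw":4,"rd":41,"si":2,"vfu":97}},"v":[[9,62,15,23,91],[41,90,30,45]]}
After op 4 (add /v/1/0 47): {"ame":{"ajm":[84,55,92],"ls":[57,89],"o":[49,25,7]},"jie":{"bn":[91,48],"uxx":{"hfw":4,"rd":41,"si":2,"vfu":97}},"v":[[9,62,15,23,91],[47,41,90,30,45]]}
After op 5 (add /jie/t 16): {"ame":{"ajm":[84,55,92],"ls":[57,89],"o":[49,25,7]},"jie":{"bn":[91,48],"t":16,"uxx":{"hfw":4,"rd":41,"si":2,"vfu":97}},"v":[[9,62,15,23,91],[47,41,90,30,45]]}
After op 6 (remove /jie/uxx/hfw): {"ame":{"ajm":[84,55,92],"ls":[57,89],"o":[49,25,7]},"jie":{"bn":[91,48],"t":16,"uxx":{"rd":41,"si":2,"vfu":97}},"v":[[9,62,15,23,91],[47,41,90,30,45]]}
After op 7 (add /ut 51): {"ame":{"ajm":[84,55,92],"ls":[57,89],"o":[49,25,7]},"jie":{"bn":[91,48],"t":16,"uxx":{"rd":41,"si":2,"vfu":97}},"ut":51,"v":[[9,62,15,23,91],[47,41,90,30,45]]}
After op 8 (add /ame/ajm/1 91): {"ame":{"ajm":[84,91,55,92],"ls":[57,89],"o":[49,25,7]},"jie":{"bn":[91,48],"t":16,"uxx":{"rd":41,"si":2,"vfu":97}},"ut":51,"v":[[9,62,15,23,91],[47,41,90,30,45]]}
After op 9 (add /ame/ajm/0 56): {"ame":{"ajm":[56,84,91,55,92],"ls":[57,89],"o":[49,25,7]},"jie":{"bn":[91,48],"t":16,"uxx":{"rd":41,"si":2,"vfu":97}},"ut":51,"v":[[9,62,15,23,91],[47,41,90,30,45]]}
After op 10 (replace /jie/t 39): {"ame":{"ajm":[56,84,91,55,92],"ls":[57,89],"o":[49,25,7]},"jie":{"bn":[91,48],"t":39,"uxx":{"rd":41,"si":2,"vfu":97}},"ut":51,"v":[[9,62,15,23,91],[47,41,90,30,45]]}
After op 11 (add /v/0 87): {"ame":{"ajm":[56,84,91,55,92],"ls":[57,89],"o":[49,25,7]},"jie":{"bn":[91,48],"t":39,"uxx":{"rd":41,"si":2,"vfu":97}},"ut":51,"v":[87,[9,62,15,23,91],[47,41,90,30,45]]}
After op 12 (remove /ame/o/0): {"ame":{"ajm":[56,84,91,55,92],"ls":[57,89],"o":[25,7]},"jie":{"bn":[91,48],"t":39,"uxx":{"rd":41,"si":2,"vfu":97}},"ut":51,"v":[87,[9,62,15,23,91],[47,41,90,30,45]]}
After op 13 (replace /v/1/1 64): {"ame":{"ajm":[56,84,91,55,92],"ls":[57,89],"o":[25,7]},"jie":{"bn":[91,48],"t":39,"uxx":{"rd":41,"si":2,"vfu":97}},"ut":51,"v":[87,[9,64,15,23,91],[47,41,90,30,45]]}
After op 14 (replace /v/2/0 92): {"ame":{"ajm":[56,84,91,55,92],"ls":[57,89],"o":[25,7]},"jie":{"bn":[91,48],"t":39,"uxx":{"rd":41,"si":2,"vfu":97}},"ut":51,"v":[87,[9,64,15,23,91],[92,41,90,30,45]]}
After op 15 (replace /v/1/4 57): {"ame":{"ajm":[56,84,91,55,92],"ls":[57,89],"o":[25,7]},"jie":{"bn":[91,48],"t":39,"uxx":{"rd":41,"si":2,"vfu":97}},"ut":51,"v":[87,[9,64,15,23,57],[92,41,90,30,45]]}
After op 16 (remove /ame/ls/1): {"ame":{"ajm":[56,84,91,55,92],"ls":[57],"o":[25,7]},"jie":{"bn":[91,48],"t":39,"uxx":{"rd":41,"si":2,"vfu":97}},"ut":51,"v":[87,[9,64,15,23,57],[92,41,90,30,45]]}
After op 17 (replace /v/2/3 54): {"ame":{"ajm":[56,84,91,55,92],"ls":[57],"o":[25,7]},"jie":{"bn":[91,48],"t":39,"uxx":{"rd":41,"si":2,"vfu":97}},"ut":51,"v":[87,[9,64,15,23,57],[92,41,90,54,45]]}
After op 18 (remove /jie): {"ame":{"ajm":[56,84,91,55,92],"ls":[57],"o":[25,7]},"ut":51,"v":[87,[9,64,15,23,57],[92,41,90,54,45]]}
Value at /v/1/1: 64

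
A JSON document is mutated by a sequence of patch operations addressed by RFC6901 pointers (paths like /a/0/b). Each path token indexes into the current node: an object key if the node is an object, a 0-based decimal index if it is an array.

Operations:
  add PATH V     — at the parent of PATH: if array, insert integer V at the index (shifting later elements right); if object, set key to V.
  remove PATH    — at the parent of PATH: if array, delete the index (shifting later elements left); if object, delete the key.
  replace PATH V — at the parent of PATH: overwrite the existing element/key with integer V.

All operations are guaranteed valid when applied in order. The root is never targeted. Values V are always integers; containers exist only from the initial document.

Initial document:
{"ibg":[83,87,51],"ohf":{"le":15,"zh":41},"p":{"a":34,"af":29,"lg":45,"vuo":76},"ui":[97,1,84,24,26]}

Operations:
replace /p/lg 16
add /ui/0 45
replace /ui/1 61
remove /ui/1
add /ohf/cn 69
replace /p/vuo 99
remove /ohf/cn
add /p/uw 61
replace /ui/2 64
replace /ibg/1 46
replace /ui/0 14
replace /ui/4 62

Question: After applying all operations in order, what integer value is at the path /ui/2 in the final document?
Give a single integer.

Answer: 64

Derivation:
After op 1 (replace /p/lg 16): {"ibg":[83,87,51],"ohf":{"le":15,"zh":41},"p":{"a":34,"af":29,"lg":16,"vuo":76},"ui":[97,1,84,24,26]}
After op 2 (add /ui/0 45): {"ibg":[83,87,51],"ohf":{"le":15,"zh":41},"p":{"a":34,"af":29,"lg":16,"vuo":76},"ui":[45,97,1,84,24,26]}
After op 3 (replace /ui/1 61): {"ibg":[83,87,51],"ohf":{"le":15,"zh":41},"p":{"a":34,"af":29,"lg":16,"vuo":76},"ui":[45,61,1,84,24,26]}
After op 4 (remove /ui/1): {"ibg":[83,87,51],"ohf":{"le":15,"zh":41},"p":{"a":34,"af":29,"lg":16,"vuo":76},"ui":[45,1,84,24,26]}
After op 5 (add /ohf/cn 69): {"ibg":[83,87,51],"ohf":{"cn":69,"le":15,"zh":41},"p":{"a":34,"af":29,"lg":16,"vuo":76},"ui":[45,1,84,24,26]}
After op 6 (replace /p/vuo 99): {"ibg":[83,87,51],"ohf":{"cn":69,"le":15,"zh":41},"p":{"a":34,"af":29,"lg":16,"vuo":99},"ui":[45,1,84,24,26]}
After op 7 (remove /ohf/cn): {"ibg":[83,87,51],"ohf":{"le":15,"zh":41},"p":{"a":34,"af":29,"lg":16,"vuo":99},"ui":[45,1,84,24,26]}
After op 8 (add /p/uw 61): {"ibg":[83,87,51],"ohf":{"le":15,"zh":41},"p":{"a":34,"af":29,"lg":16,"uw":61,"vuo":99},"ui":[45,1,84,24,26]}
After op 9 (replace /ui/2 64): {"ibg":[83,87,51],"ohf":{"le":15,"zh":41},"p":{"a":34,"af":29,"lg":16,"uw":61,"vuo":99},"ui":[45,1,64,24,26]}
After op 10 (replace /ibg/1 46): {"ibg":[83,46,51],"ohf":{"le":15,"zh":41},"p":{"a":34,"af":29,"lg":16,"uw":61,"vuo":99},"ui":[45,1,64,24,26]}
After op 11 (replace /ui/0 14): {"ibg":[83,46,51],"ohf":{"le":15,"zh":41},"p":{"a":34,"af":29,"lg":16,"uw":61,"vuo":99},"ui":[14,1,64,24,26]}
After op 12 (replace /ui/4 62): {"ibg":[83,46,51],"ohf":{"le":15,"zh":41},"p":{"a":34,"af":29,"lg":16,"uw":61,"vuo":99},"ui":[14,1,64,24,62]}
Value at /ui/2: 64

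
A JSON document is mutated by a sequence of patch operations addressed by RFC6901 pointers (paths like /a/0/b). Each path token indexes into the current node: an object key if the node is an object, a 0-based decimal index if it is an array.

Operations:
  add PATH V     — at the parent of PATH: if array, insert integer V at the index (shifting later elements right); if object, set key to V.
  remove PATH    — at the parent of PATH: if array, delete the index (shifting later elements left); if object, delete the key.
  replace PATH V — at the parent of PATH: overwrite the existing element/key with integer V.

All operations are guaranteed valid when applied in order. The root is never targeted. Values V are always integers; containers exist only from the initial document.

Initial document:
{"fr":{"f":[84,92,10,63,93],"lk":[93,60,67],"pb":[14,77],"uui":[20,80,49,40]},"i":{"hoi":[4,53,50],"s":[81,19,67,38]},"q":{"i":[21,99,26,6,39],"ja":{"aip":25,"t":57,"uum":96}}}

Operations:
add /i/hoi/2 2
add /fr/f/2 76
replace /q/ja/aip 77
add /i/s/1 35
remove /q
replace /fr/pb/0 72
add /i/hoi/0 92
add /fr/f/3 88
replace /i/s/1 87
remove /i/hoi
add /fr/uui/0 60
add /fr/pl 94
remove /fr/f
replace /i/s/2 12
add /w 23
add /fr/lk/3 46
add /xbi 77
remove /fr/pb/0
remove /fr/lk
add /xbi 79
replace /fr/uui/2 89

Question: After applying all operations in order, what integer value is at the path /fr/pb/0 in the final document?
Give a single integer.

Answer: 77

Derivation:
After op 1 (add /i/hoi/2 2): {"fr":{"f":[84,92,10,63,93],"lk":[93,60,67],"pb":[14,77],"uui":[20,80,49,40]},"i":{"hoi":[4,53,2,50],"s":[81,19,67,38]},"q":{"i":[21,99,26,6,39],"ja":{"aip":25,"t":57,"uum":96}}}
After op 2 (add /fr/f/2 76): {"fr":{"f":[84,92,76,10,63,93],"lk":[93,60,67],"pb":[14,77],"uui":[20,80,49,40]},"i":{"hoi":[4,53,2,50],"s":[81,19,67,38]},"q":{"i":[21,99,26,6,39],"ja":{"aip":25,"t":57,"uum":96}}}
After op 3 (replace /q/ja/aip 77): {"fr":{"f":[84,92,76,10,63,93],"lk":[93,60,67],"pb":[14,77],"uui":[20,80,49,40]},"i":{"hoi":[4,53,2,50],"s":[81,19,67,38]},"q":{"i":[21,99,26,6,39],"ja":{"aip":77,"t":57,"uum":96}}}
After op 4 (add /i/s/1 35): {"fr":{"f":[84,92,76,10,63,93],"lk":[93,60,67],"pb":[14,77],"uui":[20,80,49,40]},"i":{"hoi":[4,53,2,50],"s":[81,35,19,67,38]},"q":{"i":[21,99,26,6,39],"ja":{"aip":77,"t":57,"uum":96}}}
After op 5 (remove /q): {"fr":{"f":[84,92,76,10,63,93],"lk":[93,60,67],"pb":[14,77],"uui":[20,80,49,40]},"i":{"hoi":[4,53,2,50],"s":[81,35,19,67,38]}}
After op 6 (replace /fr/pb/0 72): {"fr":{"f":[84,92,76,10,63,93],"lk":[93,60,67],"pb":[72,77],"uui":[20,80,49,40]},"i":{"hoi":[4,53,2,50],"s":[81,35,19,67,38]}}
After op 7 (add /i/hoi/0 92): {"fr":{"f":[84,92,76,10,63,93],"lk":[93,60,67],"pb":[72,77],"uui":[20,80,49,40]},"i":{"hoi":[92,4,53,2,50],"s":[81,35,19,67,38]}}
After op 8 (add /fr/f/3 88): {"fr":{"f":[84,92,76,88,10,63,93],"lk":[93,60,67],"pb":[72,77],"uui":[20,80,49,40]},"i":{"hoi":[92,4,53,2,50],"s":[81,35,19,67,38]}}
After op 9 (replace /i/s/1 87): {"fr":{"f":[84,92,76,88,10,63,93],"lk":[93,60,67],"pb":[72,77],"uui":[20,80,49,40]},"i":{"hoi":[92,4,53,2,50],"s":[81,87,19,67,38]}}
After op 10 (remove /i/hoi): {"fr":{"f":[84,92,76,88,10,63,93],"lk":[93,60,67],"pb":[72,77],"uui":[20,80,49,40]},"i":{"s":[81,87,19,67,38]}}
After op 11 (add /fr/uui/0 60): {"fr":{"f":[84,92,76,88,10,63,93],"lk":[93,60,67],"pb":[72,77],"uui":[60,20,80,49,40]},"i":{"s":[81,87,19,67,38]}}
After op 12 (add /fr/pl 94): {"fr":{"f":[84,92,76,88,10,63,93],"lk":[93,60,67],"pb":[72,77],"pl":94,"uui":[60,20,80,49,40]},"i":{"s":[81,87,19,67,38]}}
After op 13 (remove /fr/f): {"fr":{"lk":[93,60,67],"pb":[72,77],"pl":94,"uui":[60,20,80,49,40]},"i":{"s":[81,87,19,67,38]}}
After op 14 (replace /i/s/2 12): {"fr":{"lk":[93,60,67],"pb":[72,77],"pl":94,"uui":[60,20,80,49,40]},"i":{"s":[81,87,12,67,38]}}
After op 15 (add /w 23): {"fr":{"lk":[93,60,67],"pb":[72,77],"pl":94,"uui":[60,20,80,49,40]},"i":{"s":[81,87,12,67,38]},"w":23}
After op 16 (add /fr/lk/3 46): {"fr":{"lk":[93,60,67,46],"pb":[72,77],"pl":94,"uui":[60,20,80,49,40]},"i":{"s":[81,87,12,67,38]},"w":23}
After op 17 (add /xbi 77): {"fr":{"lk":[93,60,67,46],"pb":[72,77],"pl":94,"uui":[60,20,80,49,40]},"i":{"s":[81,87,12,67,38]},"w":23,"xbi":77}
After op 18 (remove /fr/pb/0): {"fr":{"lk":[93,60,67,46],"pb":[77],"pl":94,"uui":[60,20,80,49,40]},"i":{"s":[81,87,12,67,38]},"w":23,"xbi":77}
After op 19 (remove /fr/lk): {"fr":{"pb":[77],"pl":94,"uui":[60,20,80,49,40]},"i":{"s":[81,87,12,67,38]},"w":23,"xbi":77}
After op 20 (add /xbi 79): {"fr":{"pb":[77],"pl":94,"uui":[60,20,80,49,40]},"i":{"s":[81,87,12,67,38]},"w":23,"xbi":79}
After op 21 (replace /fr/uui/2 89): {"fr":{"pb":[77],"pl":94,"uui":[60,20,89,49,40]},"i":{"s":[81,87,12,67,38]},"w":23,"xbi":79}
Value at /fr/pb/0: 77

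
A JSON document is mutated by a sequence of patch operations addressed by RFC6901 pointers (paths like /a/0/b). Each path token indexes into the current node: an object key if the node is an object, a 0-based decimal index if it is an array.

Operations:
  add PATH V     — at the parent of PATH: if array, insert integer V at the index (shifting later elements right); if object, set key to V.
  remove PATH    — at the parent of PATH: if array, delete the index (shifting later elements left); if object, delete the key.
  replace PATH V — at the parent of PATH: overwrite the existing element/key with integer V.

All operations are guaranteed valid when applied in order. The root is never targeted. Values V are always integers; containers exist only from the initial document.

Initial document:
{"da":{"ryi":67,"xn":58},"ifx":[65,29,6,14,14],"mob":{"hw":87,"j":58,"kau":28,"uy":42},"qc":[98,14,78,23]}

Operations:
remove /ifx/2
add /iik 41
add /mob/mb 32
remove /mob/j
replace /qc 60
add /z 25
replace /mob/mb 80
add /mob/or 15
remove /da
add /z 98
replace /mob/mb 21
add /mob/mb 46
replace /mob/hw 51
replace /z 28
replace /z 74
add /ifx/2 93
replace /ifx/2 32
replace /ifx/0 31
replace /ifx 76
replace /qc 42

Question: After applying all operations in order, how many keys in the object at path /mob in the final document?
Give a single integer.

After op 1 (remove /ifx/2): {"da":{"ryi":67,"xn":58},"ifx":[65,29,14,14],"mob":{"hw":87,"j":58,"kau":28,"uy":42},"qc":[98,14,78,23]}
After op 2 (add /iik 41): {"da":{"ryi":67,"xn":58},"ifx":[65,29,14,14],"iik":41,"mob":{"hw":87,"j":58,"kau":28,"uy":42},"qc":[98,14,78,23]}
After op 3 (add /mob/mb 32): {"da":{"ryi":67,"xn":58},"ifx":[65,29,14,14],"iik":41,"mob":{"hw":87,"j":58,"kau":28,"mb":32,"uy":42},"qc":[98,14,78,23]}
After op 4 (remove /mob/j): {"da":{"ryi":67,"xn":58},"ifx":[65,29,14,14],"iik":41,"mob":{"hw":87,"kau":28,"mb":32,"uy":42},"qc":[98,14,78,23]}
After op 5 (replace /qc 60): {"da":{"ryi":67,"xn":58},"ifx":[65,29,14,14],"iik":41,"mob":{"hw":87,"kau":28,"mb":32,"uy":42},"qc":60}
After op 6 (add /z 25): {"da":{"ryi":67,"xn":58},"ifx":[65,29,14,14],"iik":41,"mob":{"hw":87,"kau":28,"mb":32,"uy":42},"qc":60,"z":25}
After op 7 (replace /mob/mb 80): {"da":{"ryi":67,"xn":58},"ifx":[65,29,14,14],"iik":41,"mob":{"hw":87,"kau":28,"mb":80,"uy":42},"qc":60,"z":25}
After op 8 (add /mob/or 15): {"da":{"ryi":67,"xn":58},"ifx":[65,29,14,14],"iik":41,"mob":{"hw":87,"kau":28,"mb":80,"or":15,"uy":42},"qc":60,"z":25}
After op 9 (remove /da): {"ifx":[65,29,14,14],"iik":41,"mob":{"hw":87,"kau":28,"mb":80,"or":15,"uy":42},"qc":60,"z":25}
After op 10 (add /z 98): {"ifx":[65,29,14,14],"iik":41,"mob":{"hw":87,"kau":28,"mb":80,"or":15,"uy":42},"qc":60,"z":98}
After op 11 (replace /mob/mb 21): {"ifx":[65,29,14,14],"iik":41,"mob":{"hw":87,"kau":28,"mb":21,"or":15,"uy":42},"qc":60,"z":98}
After op 12 (add /mob/mb 46): {"ifx":[65,29,14,14],"iik":41,"mob":{"hw":87,"kau":28,"mb":46,"or":15,"uy":42},"qc":60,"z":98}
After op 13 (replace /mob/hw 51): {"ifx":[65,29,14,14],"iik":41,"mob":{"hw":51,"kau":28,"mb":46,"or":15,"uy":42},"qc":60,"z":98}
After op 14 (replace /z 28): {"ifx":[65,29,14,14],"iik":41,"mob":{"hw":51,"kau":28,"mb":46,"or":15,"uy":42},"qc":60,"z":28}
After op 15 (replace /z 74): {"ifx":[65,29,14,14],"iik":41,"mob":{"hw":51,"kau":28,"mb":46,"or":15,"uy":42},"qc":60,"z":74}
After op 16 (add /ifx/2 93): {"ifx":[65,29,93,14,14],"iik":41,"mob":{"hw":51,"kau":28,"mb":46,"or":15,"uy":42},"qc":60,"z":74}
After op 17 (replace /ifx/2 32): {"ifx":[65,29,32,14,14],"iik":41,"mob":{"hw":51,"kau":28,"mb":46,"or":15,"uy":42},"qc":60,"z":74}
After op 18 (replace /ifx/0 31): {"ifx":[31,29,32,14,14],"iik":41,"mob":{"hw":51,"kau":28,"mb":46,"or":15,"uy":42},"qc":60,"z":74}
After op 19 (replace /ifx 76): {"ifx":76,"iik":41,"mob":{"hw":51,"kau":28,"mb":46,"or":15,"uy":42},"qc":60,"z":74}
After op 20 (replace /qc 42): {"ifx":76,"iik":41,"mob":{"hw":51,"kau":28,"mb":46,"or":15,"uy":42},"qc":42,"z":74}
Size at path /mob: 5

Answer: 5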